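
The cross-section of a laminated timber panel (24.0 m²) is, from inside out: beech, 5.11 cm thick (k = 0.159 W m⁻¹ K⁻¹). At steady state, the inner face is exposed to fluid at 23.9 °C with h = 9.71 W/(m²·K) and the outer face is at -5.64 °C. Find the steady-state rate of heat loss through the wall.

Resistance network (inner→outer):
  R_conv,in = 1/(hA) = 1/(9.71·24.0) = 0.004291 K/W
  R_beech = L/(kA) = 0.0511/(0.159·24.0) = 0.01339 K/W
ΣR = 0.004291 + 0.01339 = 0.01768 K/W
Q = ΔT/ΣR = (23.9 °C − -5.64 °C)/0.01768 = 1670 W

Q = 1670 W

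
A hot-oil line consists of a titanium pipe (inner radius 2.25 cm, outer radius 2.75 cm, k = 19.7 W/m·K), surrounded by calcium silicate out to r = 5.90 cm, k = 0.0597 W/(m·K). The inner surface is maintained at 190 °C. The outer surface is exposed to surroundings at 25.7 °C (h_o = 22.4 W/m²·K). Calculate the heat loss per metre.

Treat each layer as a resistance in series:
  R'_titanium = ln(0.0275/0.0225)/(2πk) = 0.2007/(2π·19.7) = 0.001621 m·K/W
  R'_calcium silicate = ln(0.0590/0.0275)/(2πk) = 0.7634/(2π·0.0597) = 2.035 m·K/W
  R'_conv,out = 1/(2πr h) = 1/(2π·0.0590·22.4) = 0.1204 m·K/W
ΣR = 0.001621 + 2.035 + 0.1204 = 2.157 m·K/W
Q' = ΔT/ΣR = (190 °C − 25.7 °C)/2.157 = 76.2 W/m

Q' = 76.2 W/m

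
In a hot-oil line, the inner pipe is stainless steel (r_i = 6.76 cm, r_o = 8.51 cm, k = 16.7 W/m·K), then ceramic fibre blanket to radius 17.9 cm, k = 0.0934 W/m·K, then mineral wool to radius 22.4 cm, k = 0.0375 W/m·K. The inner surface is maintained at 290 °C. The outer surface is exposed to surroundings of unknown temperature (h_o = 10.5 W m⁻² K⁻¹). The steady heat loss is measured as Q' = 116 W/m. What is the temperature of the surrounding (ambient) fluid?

Sum the resistances:
  R'_stainless steel = ln(0.0851/0.0676)/(2πk) = 0.2302/(2π·16.7) = 0.002194 m·K/W
  R'_ceramic fibre blanket = ln(0.179/0.0851)/(2πk) = 0.7436/(2π·0.0934) = 1.267 m·K/W
  R'_mineral wool = ln(0.224/0.179)/(2πk) = 0.2243/(2π·0.0375) = 0.9518 m·K/W
  R'_conv,out = 1/(2πr h) = 1/(2π·0.224·10.5) = 0.06767 m·K/W
ΣR = 2.289 m·K/W
ΔT = Q'·ΣR = 116 × 2.289 = 265.5 K
Heat flows outward, so T_out = T_in − ΔT = 290 − 265.5 = 24.5 °C

T_out = 24.5 °C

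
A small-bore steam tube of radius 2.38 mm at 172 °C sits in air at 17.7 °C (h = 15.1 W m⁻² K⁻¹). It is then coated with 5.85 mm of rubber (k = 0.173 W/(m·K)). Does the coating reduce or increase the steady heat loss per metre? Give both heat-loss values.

increases: 34.8 → 63.7 W/m

Critical radius for a cylinder: r_cr = k/h = 0.0115 m = 1.15 cm.
Outer radius after coating: r₂ = 0.00238 + 0.00585 = 0.00823 m.
Since r₁ < r_cr and r₂ ≤ r_cr, the coating moves toward the maximum at r_cr — heat loss rises.
Bare: R = 1/(2πr₁h) = 4.429 m·K/W; Q = 154.3/4.429 = 34.8 W/m.
Coated: R = R_cond + R_conv = 2.422 m·K/W; Q = 154.3/2.422 = 63.7 W/m.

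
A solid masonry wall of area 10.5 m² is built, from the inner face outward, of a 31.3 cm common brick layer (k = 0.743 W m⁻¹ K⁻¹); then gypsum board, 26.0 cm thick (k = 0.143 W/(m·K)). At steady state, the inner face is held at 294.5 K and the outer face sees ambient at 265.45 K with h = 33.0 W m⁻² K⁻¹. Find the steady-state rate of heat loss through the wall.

Q = 134 W

Treat each layer as a resistance in series:
  R_common brick = L/(kA) = 0.313/(0.743·10.5) = 0.04012 K/W
  R_gypsum board = L/(kA) = 0.260/(0.143·10.5) = 0.1732 K/W
  R_conv,out = 1/(hA) = 1/(33.0·10.5) = 0.002886 K/W
ΣR = 0.04012 + 0.1732 + 0.002886 = 0.2162 K/W
Q = ΔT/ΣR = (294.5 K − 265.45 K)/0.2162 = 134 W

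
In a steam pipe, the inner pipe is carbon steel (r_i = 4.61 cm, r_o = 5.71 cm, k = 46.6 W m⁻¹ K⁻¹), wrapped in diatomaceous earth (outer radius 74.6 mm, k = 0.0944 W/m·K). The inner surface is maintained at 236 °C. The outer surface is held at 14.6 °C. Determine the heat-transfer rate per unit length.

Series thermal resistances, inner to outer:
  R'_carbon steel = ln(0.0571/0.0461)/(2πk) = 0.2140/(2π·46.6) = 7.309×10^-4 m·K/W
  R'_diatomaceous earth = ln(0.0746/0.0571)/(2πk) = 0.2673/(2π·0.0944) = 0.4507 m·K/W
ΣR = 7.309×10^-4 + 0.4507 = 0.4514 m·K/W
Q' = ΔT/ΣR = (236 °C − 14.6 °C)/0.4514 = 490 W/m

Q' = 490 W/m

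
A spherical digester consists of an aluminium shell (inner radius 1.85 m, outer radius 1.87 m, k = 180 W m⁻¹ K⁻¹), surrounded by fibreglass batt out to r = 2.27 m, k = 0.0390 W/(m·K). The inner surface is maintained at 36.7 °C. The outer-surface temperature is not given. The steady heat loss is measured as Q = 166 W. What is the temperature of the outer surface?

T_out = 4.78 °C

Sum the resistances:
  R_aluminium = (1/1.85 − 1/1.87)/(4πk) = 0.005781/(4π·180) = 2.556×10^-6 K/W
  R_fibreglass batt = (1/1.87 − 1/2.27)/(4πk) = 0.09423/(4π·0.0390) = 0.1923 K/W
ΣR = 0.1923 K/W
ΔT = Q·ΣR = 166 × 0.1923 = 31.92 K
Heat flows outward, so T_out = T_in − ΔT = 36.7 − 31.92 = 4.78 °C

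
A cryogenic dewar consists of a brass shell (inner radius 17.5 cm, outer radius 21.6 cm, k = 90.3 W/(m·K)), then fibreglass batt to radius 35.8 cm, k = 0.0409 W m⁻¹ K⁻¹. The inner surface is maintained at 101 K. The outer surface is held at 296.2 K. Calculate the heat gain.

Series thermal resistances, inner to outer:
  R_brass = (1/0.175 − 1/0.216)/(4πk) = 1.085/(4π·90.3) = 9.559×10^-4 K/W
  R_fibreglass batt = (1/0.216 − 1/0.358)/(4πk) = 1.836/(4π·0.0409) = 3.573 K/W
ΣR = 9.559×10^-4 + 3.573 = 3.574 K/W
Q = ΔT/ΣR = (101 K − 296.2 K)/3.574 = -54.6 W
(Negative Q ⇒ heat flows inward; heat gain = 54.6 W.)

Q = 54.6 W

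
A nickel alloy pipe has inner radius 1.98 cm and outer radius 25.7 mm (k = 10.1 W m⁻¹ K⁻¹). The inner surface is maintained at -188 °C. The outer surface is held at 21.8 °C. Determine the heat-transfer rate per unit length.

Q' = 51000 W/m

Q' = 2πk·ΔT/ln(r₂/r₁) = 2π × 10.1 × 209.8 / ln(0.0257/0.0198) = 51000 W/m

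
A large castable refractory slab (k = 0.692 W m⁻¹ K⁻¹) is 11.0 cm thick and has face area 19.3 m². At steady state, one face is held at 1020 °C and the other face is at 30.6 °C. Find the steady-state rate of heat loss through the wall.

Q = 1.20×10^5 W

Q = kA·ΔT/L = 0.692 × 19.3 × |1020 °C − 30.6 °C| / 0.110 = 1.20×10^5 W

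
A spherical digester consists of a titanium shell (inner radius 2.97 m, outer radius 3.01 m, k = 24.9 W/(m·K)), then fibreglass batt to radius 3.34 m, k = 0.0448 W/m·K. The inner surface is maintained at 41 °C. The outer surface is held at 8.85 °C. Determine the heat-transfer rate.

Resistance network (inner→outer):
  R_titanium = (1/2.97 − 1/3.01)/(4πk) = 0.004474/(4π·24.9) = 1.430×10^-5 K/W
  R_fibreglass batt = (1/3.01 − 1/3.34)/(4πk) = 0.03282/(4π·0.0448) = 0.05831 K/W
ΣR = 1.430×10^-5 + 0.05831 = 0.05832 K/W
Q = ΔT/ΣR = (41 °C − 8.85 °C)/0.05832 = 551 W

Q = 551 W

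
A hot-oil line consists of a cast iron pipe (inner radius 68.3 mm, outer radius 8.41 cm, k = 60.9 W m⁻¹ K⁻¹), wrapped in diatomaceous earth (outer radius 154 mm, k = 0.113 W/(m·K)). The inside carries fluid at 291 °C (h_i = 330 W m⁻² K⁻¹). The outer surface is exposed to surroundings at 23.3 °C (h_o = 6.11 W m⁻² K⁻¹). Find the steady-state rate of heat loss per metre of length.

Q' = 260 W/m

Series thermal resistances, inner to outer:
  R'_conv,in = 1/(2πr h) = 1/(2π·0.0683·330) = 0.007061 m·K/W
  R'_cast iron = ln(0.0841/0.0683)/(2πk) = 0.2081/(2π·60.9) = 5.438×10^-4 m·K/W
  R'_diatomaceous earth = ln(0.154/0.0841)/(2πk) = 0.6049/(2π·0.113) = 0.8520 m·K/W
  R'_conv,out = 1/(2πr h) = 1/(2π·0.154·6.11) = 0.1691 m·K/W
ΣR = 0.007061 + 5.438×10^-4 + 0.8520 + 0.1691 = 1.029 m·K/W
Q' = ΔT/ΣR = (291 °C − 23.3 °C)/1.029 = 260 W/m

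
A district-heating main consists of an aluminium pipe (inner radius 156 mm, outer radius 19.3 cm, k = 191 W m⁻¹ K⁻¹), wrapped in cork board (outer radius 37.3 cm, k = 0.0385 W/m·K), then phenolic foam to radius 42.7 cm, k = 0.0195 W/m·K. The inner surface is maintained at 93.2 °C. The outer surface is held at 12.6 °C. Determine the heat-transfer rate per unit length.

Q' = 21.1 W/m

Resistance network (inner→outer):
  R'_aluminium = ln(0.193/0.156)/(2πk) = 0.2128/(2π·191) = 1.773×10^-4 m·K/W
  R'_cork board = ln(0.373/0.193)/(2πk) = 0.6589/(2π·0.0385) = 2.724 m·K/W
  R'_phenolic foam = ln(0.427/0.373)/(2πk) = 0.1352/(2π·0.0195) = 1.104 m·K/W
ΣR = 1.773×10^-4 + 2.724 + 1.104 = 3.828 m·K/W
Q' = ΔT/ΣR = (93.2 °C − 12.6 °C)/3.828 = 21.1 W/m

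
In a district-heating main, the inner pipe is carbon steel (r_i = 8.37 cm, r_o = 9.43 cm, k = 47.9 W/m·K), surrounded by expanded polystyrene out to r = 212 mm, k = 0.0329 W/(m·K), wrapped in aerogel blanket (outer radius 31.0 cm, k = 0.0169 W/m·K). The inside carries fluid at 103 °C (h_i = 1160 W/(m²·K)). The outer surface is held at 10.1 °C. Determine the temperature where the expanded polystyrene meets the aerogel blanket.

Series thermal resistances, inner to outer:
  R'_conv,in = 1/(2πr h) = 1/(2π·0.0837·1160) = 0.001639 m·K/W
  R'_carbon steel = ln(0.0943/0.0837)/(2πk) = 0.1192/(2π·47.9) = 3.962×10^-4 m·K/W
  R'_expanded polystyrene = ln(0.212/0.0943)/(2πk) = 0.8101/(2π·0.0329) = 3.919 m·K/W
  R'_aerogel blanket = ln(0.310/0.212)/(2πk) = 0.3800/(2π·0.0169) = 3.579 m·K/W
ΣR = 0.001639 + 3.962×10^-4 + 3.919 + 3.579 = 7.500 m·K/W
Q' = ΔT/ΣR = (103 °C − 10.1 °C)/7.500 = 12.39 W/m
From the inner boundary to the expanded polystyrene/aerogel blanket interface, ΣR_partial = 3.921 m·K/W.
T_interface = T_in − Q'·ΣR_partial = 103 °C − (12.39)(3.921) = 54.4 °C

T = 54.4 °C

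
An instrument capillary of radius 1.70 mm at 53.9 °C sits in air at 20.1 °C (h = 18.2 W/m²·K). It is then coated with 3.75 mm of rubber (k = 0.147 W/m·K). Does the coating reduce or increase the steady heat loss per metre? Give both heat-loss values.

Critical radius for a cylinder: r_cr = k/h = 0.00808 m = 0.808 cm.
Outer radius after coating: r₂ = 0.00170 + 0.00375 = 0.00545 m.
Since r₁ < r_cr and r₂ ≤ r_cr, the coating moves toward the maximum at r_cr — heat loss rises.
Bare: R = 1/(2πr₁h) = 5.144 m·K/W; Q = 33.8/5.144 = 6.57 W/m.
Coated: R = R_cond + R_conv = 2.866 m·K/W; Q = 33.8/2.866 = 11.8 W/m.

increases: 6.57 → 11.8 W/m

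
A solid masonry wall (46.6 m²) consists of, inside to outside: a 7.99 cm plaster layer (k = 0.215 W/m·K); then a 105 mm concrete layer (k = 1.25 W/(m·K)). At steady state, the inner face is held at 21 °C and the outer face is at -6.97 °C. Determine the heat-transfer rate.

Treat each layer as a resistance in series:
  R_plaster = L/(kA) = 0.0799/(0.215·46.6) = 0.007975 K/W
  R_concrete = L/(kA) = 0.105/(1.25·46.6) = 0.001803 K/W
ΣR = 0.007975 + 0.001803 = 0.009778 K/W
Q = ΔT/ΣR = (21 °C − -6.97 °C)/0.009778 = 2860 W

Q = 2860 W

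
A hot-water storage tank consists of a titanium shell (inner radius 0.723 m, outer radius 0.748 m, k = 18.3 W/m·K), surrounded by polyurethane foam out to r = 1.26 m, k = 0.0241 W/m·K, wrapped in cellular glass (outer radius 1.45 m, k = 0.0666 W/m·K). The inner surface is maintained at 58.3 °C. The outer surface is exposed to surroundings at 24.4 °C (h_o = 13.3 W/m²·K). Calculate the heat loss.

Series thermal resistances, inner to outer:
  R_titanium = (1/0.723 − 1/0.748)/(4πk) = 0.04623/(4π·18.3) = 2.010×10^-4 K/W
  R_polyurethane foam = (1/0.748 − 1/1.26)/(4πk) = 0.5432/(4π·0.0241) = 1.794 K/W
  R_cellular glass = (1/1.26 − 1/1.45)/(4πk) = 0.1040/(4π·0.0666) = 0.1243 K/W
  R_conv,out = 1/(4πr²h) = 1/(4π·1.45²·13.3) = 0.002846 K/W
ΣR = 2.010×10^-4 + 1.794 + 0.1243 + 0.002846 = 1.921 K/W
Q = ΔT/ΣR = (58.3 °C − 24.4 °C)/1.921 = 17.6 W

Q = 17.6 W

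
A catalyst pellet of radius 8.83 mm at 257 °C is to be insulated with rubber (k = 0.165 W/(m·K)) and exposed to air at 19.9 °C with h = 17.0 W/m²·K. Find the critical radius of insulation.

For a sphere, r_cr = 2k_ins/h = 2·0.165/17.0 = 0.0194 m = 1.94 cm

r_cr = 1.94 cm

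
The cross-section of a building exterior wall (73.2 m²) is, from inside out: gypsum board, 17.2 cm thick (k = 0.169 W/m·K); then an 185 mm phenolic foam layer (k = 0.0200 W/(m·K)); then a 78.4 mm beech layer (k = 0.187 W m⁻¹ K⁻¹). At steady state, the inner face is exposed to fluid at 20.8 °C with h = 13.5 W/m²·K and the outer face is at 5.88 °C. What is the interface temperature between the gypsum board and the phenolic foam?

Series thermal resistances, inner to outer:
  R_conv,in = 1/(hA) = 1/(13.5·73.2) = 0.001012 K/W
  R_gypsum board = L/(kA) = 0.172/(0.169·73.2) = 0.01390 K/W
  R_phenolic foam = L/(kA) = 0.185/(0.0200·73.2) = 0.1264 K/W
  R_beech = L/(kA) = 0.0784/(0.187·73.2) = 0.005727 K/W
ΣR = 0.001012 + 0.01390 + 0.1264 + 0.005727 = 0.1470 K/W
Q = ΔT/ΣR = (20.8 °C − 5.88 °C)/0.1470 = 101.5 W
From the inner boundary to the gypsum board/phenolic foam interface, ΣR_partial = 0.01491 K/W.
T_interface = T_in − Q·ΣR_partial = 20.8 °C − (101.5)(0.01491) = 19.3 °C

T = 19.3 °C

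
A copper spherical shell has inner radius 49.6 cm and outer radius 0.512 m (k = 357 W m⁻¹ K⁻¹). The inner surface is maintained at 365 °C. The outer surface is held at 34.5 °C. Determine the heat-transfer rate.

Q = 2.35×10^7 W

Q = 4πk·ΔT/(1/r₁ − 1/r₂) = 4π × 357 × 330.5 / (1/0.496 − 1/0.512) = 2.35×10^7 W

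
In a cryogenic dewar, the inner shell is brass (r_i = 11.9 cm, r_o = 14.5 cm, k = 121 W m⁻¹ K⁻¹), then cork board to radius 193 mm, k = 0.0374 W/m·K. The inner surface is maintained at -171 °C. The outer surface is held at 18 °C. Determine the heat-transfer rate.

Q = 51.8 W

Treat each layer as a resistance in series:
  R_brass = (1/0.119 − 1/0.145)/(4πk) = 1.507/(4π·121) = 9.910×10^-4 K/W
  R_cork board = (1/0.145 − 1/0.193)/(4πk) = 1.715/(4π·0.0374) = 3.650 K/W
ΣR = 9.910×10^-4 + 3.650 = 3.651 K/W
Q = ΔT/ΣR = (-171 °C − 18 °C)/3.651 = -51.8 W
(Negative Q ⇒ heat flows inward; heat gain = 51.8 W.)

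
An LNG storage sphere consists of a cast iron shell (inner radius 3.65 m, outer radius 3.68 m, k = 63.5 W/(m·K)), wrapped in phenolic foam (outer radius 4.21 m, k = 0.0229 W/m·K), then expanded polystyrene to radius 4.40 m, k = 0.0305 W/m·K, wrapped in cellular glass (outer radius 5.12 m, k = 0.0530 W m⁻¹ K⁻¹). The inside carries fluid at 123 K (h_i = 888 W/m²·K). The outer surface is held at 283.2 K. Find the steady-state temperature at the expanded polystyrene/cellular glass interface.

Series thermal resistances, inner to outer:
  R_conv,in = 1/(4πr²h) = 1/(4π·3.65²·888) = 6.727×10^-6 K/W
  R_cast iron = (1/3.65 − 1/3.68)/(4πk) = 0.002233/(4π·63.5) = 2.799×10^-6 K/W
  R_phenolic foam = (1/3.68 − 1/4.21)/(4πk) = 0.03421/(4π·0.0229) = 0.1189 K/W
  R_expanded polystyrene = (1/4.21 − 1/4.40)/(4πk) = 0.01026/(4π·0.0305) = 0.02676 K/W
  R_cellular glass = (1/4.40 − 1/5.12)/(4πk) = 0.03196/(4π·0.0530) = 0.04799 K/W
ΣR = 6.727×10^-6 + 2.799×10^-6 + 0.1189 + 0.02676 + 0.04799 = 0.1937 K/W
Q = ΔT/ΣR = (123 K − 283.2 K)/0.1937 = -827.1 W
From the inner boundary to the expanded polystyrene/cellular glass interface, ΣR_partial = 0.1457 K/W.
T_interface = T_in − Q·ΣR_partial = 123 K − (-827.1)(0.1457) = 243.5 K

T = 243.5 K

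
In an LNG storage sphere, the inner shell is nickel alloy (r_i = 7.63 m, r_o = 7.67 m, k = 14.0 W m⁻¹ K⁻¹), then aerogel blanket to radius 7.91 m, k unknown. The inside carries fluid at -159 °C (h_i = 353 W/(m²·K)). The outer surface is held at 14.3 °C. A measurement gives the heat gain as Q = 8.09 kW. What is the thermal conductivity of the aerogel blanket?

ΣR = ΔT/Q = |-159 − 14.3|/8090 = 0.02142 K/W
Known resistances:
  R_conv,in = 1/(4πr²h) = 1/(4π·7.63²·353) = 3.872×10^-6 K/W
  R_nickel alloy = (1/7.63 − 1/7.67)/(4πk) = 6.835×10^-4/(4π·14.0) = 3.885×10^-6 K/W
R_aerogel blanket = ΣR − ΣR_known = 0.02142 − 7.757×10^-6 = 0.02141 K/W
(1/r₁−1/r₂)/(4πk) = 0.02141 ⇒ k = 0.003956/(4π·0.02141) = 0.0147 W/m·K

k = 0.0147 W/m·K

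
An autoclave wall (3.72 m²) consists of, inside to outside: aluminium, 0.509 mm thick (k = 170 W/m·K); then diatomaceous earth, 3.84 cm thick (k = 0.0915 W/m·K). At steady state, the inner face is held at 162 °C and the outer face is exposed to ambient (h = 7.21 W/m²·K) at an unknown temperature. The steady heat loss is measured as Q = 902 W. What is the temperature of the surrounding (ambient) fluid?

Series resistances:
  R_aluminium = L/(kA) = 5.09×10^-4/(170·3.72) = 8.049×10^-7 K/W
  R_diatomaceous earth = L/(kA) = 0.0384/(0.0915·3.72) = 0.1128 K/W
  R_conv,out = 1/(hA) = 1/(7.21·3.72) = 0.03728 K/W
ΣR = 0.1501 K/W
ΔT = Q·ΣR = 902 × 0.1501 = 135.4 K
Heat flows outward, so T_out = T_in − ΔT = 162 − 135.4 = 26.6 °C

T_out = 26.6 °C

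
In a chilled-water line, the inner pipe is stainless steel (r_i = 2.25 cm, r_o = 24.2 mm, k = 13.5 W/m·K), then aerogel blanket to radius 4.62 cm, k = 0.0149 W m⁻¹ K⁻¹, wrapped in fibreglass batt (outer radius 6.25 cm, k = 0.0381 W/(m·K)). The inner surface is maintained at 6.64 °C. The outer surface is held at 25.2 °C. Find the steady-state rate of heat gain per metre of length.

Resistance network (inner→outer):
  R'_stainless steel = ln(0.0242/0.0225)/(2πk) = 0.07284/(2π·13.5) = 8.587×10^-4 m·K/W
  R'_aerogel blanket = ln(0.0462/0.0242)/(2πk) = 0.6466/(2π·0.0149) = 6.907 m·K/W
  R'_fibreglass batt = ln(0.0625/0.0462)/(2πk) = 0.3022/(2π·0.0381) = 1.262 m·K/W
ΣR = 8.587×10^-4 + 6.907 + 1.262 = 8.170 m·K/W
Q' = ΔT/ΣR = (6.64 °C − 25.2 °C)/8.170 = -2.27 W/m
(Negative Q' ⇒ heat flows inward; heat gain = 2.27 W/m.)

Q' = 2.27 W/m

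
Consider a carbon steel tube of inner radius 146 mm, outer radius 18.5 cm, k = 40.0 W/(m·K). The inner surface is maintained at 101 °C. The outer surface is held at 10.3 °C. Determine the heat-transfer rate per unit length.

Q' = 96.3 kW/m

Q' = 2πk·ΔT/ln(r₂/r₁) = 2π × 40.0 × 90.7 / ln(0.185/0.146) = 96300 W/m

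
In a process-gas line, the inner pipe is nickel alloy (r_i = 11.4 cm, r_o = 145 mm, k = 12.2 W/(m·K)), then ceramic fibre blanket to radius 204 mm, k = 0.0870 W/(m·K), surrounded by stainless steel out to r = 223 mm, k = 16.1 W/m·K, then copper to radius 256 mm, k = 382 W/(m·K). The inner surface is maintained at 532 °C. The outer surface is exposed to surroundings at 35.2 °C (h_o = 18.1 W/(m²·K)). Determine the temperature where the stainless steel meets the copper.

Series thermal resistances, inner to outer:
  R'_nickel alloy = ln(0.145/0.114)/(2πk) = 0.2405/(2π·12.2) = 0.003138 m·K/W
  R'_ceramic fibre blanket = ln(0.204/0.145)/(2πk) = 0.3414/(2π·0.0870) = 0.6245 m·K/W
  R'_stainless steel = ln(0.223/0.204)/(2πk) = 0.08905/(2π·16.1) = 8.803×10^-4 m·K/W
  R'_copper = ln(0.256/0.223)/(2πk) = 0.1380/(2π·382) = 5.750×10^-5 m·K/W
  R'_conv,out = 1/(2πr h) = 1/(2π·0.256·18.1) = 0.03435 m·K/W
ΣR = 0.003138 + 0.6245 + 8.803×10^-4 + 5.750×10^-5 + 0.03435 = 0.6629 m·K/W
Q' = ΔT/ΣR = (532 °C − 35.2 °C)/0.6629 = 749.4 W/m
From the inner boundary to the stainless steel/copper interface, ΣR_partial = 0.6285 m·K/W.
T_interface = T_in − Q'·ΣR_partial = 532 °C − (749.4)(0.6285) = 61.0 °C

T = 61.0 °C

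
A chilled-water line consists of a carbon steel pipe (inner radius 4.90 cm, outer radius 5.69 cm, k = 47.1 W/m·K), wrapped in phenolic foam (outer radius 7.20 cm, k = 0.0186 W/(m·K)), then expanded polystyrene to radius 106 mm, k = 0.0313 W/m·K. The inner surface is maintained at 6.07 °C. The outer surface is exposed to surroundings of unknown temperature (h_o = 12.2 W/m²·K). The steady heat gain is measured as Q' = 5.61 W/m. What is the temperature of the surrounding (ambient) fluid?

T_out = 29.1 °C

Sum the resistances:
  R'_carbon steel = ln(0.0569/0.0490)/(2πk) = 0.1495/(2π·47.1) = 5.051×10^-4 m·K/W
  R'_phenolic foam = ln(0.0720/0.0569)/(2πk) = 0.2354/(2π·0.0186) = 2.014 m·K/W
  R'_expanded polystyrene = ln(0.106/0.0720)/(2πk) = 0.3868/(2π·0.0313) = 1.967 m·K/W
  R'_conv,out = 1/(2πr h) = 1/(2π·0.106·12.2) = 0.1231 m·K/W
ΣR = 4.104 m·K/W
ΔT = Q'·ΣR = 5.61 × 4.104 = 23.02 K
Heat flows inward, so T_out = T_in + ΔT = 6.07 + 23.02 = 29.1 °C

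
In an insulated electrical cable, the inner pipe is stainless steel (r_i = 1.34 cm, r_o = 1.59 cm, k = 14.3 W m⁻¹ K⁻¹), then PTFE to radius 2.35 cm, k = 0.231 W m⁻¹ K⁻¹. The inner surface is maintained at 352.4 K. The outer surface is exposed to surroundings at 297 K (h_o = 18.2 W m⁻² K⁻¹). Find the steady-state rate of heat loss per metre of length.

Q' = 86.1 W/m

Series thermal resistances, inner to outer:
  R'_stainless steel = ln(0.0159/0.0134)/(2πk) = 0.1711/(2π·14.3) = 0.001904 m·K/W
  R'_PTFE = ln(0.0235/0.0159)/(2πk) = 0.3907/(2π·0.231) = 0.2692 m·K/W
  R'_conv,out = 1/(2πr h) = 1/(2π·0.0235·18.2) = 0.3721 m·K/W
ΣR = 0.001904 + 0.2692 + 0.3721 = 0.6432 m·K/W
Q' = ΔT/ΣR = (352.4 K − 297 K)/0.6432 = 86.1 W/m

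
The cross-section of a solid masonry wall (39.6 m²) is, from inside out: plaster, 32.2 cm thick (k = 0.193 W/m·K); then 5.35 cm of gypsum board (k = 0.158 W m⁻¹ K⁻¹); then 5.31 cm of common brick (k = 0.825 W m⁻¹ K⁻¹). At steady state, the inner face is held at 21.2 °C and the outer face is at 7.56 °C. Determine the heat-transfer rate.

Resistance network (inner→outer):
  R_plaster = L/(kA) = 0.322/(0.193·39.6) = 0.04213 K/W
  R_gypsum board = L/(kA) = 0.0535/(0.158·39.6) = 0.008551 K/W
  R_common brick = L/(kA) = 0.0531/(0.825·39.6) = 0.001625 K/W
ΣR = 0.04213 + 0.008551 + 0.001625 = 0.05231 K/W
Q = ΔT/ΣR = (21.2 °C − 7.56 °C)/0.05231 = 261 W

Q = 261 W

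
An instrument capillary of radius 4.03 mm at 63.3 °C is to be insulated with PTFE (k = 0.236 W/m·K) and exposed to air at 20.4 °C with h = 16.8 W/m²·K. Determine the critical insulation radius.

r_cr = 1.40 cm

For a cylinder, r_cr = k_ins/h = 0.236/16.8 = 0.0140 m = 1.40 cm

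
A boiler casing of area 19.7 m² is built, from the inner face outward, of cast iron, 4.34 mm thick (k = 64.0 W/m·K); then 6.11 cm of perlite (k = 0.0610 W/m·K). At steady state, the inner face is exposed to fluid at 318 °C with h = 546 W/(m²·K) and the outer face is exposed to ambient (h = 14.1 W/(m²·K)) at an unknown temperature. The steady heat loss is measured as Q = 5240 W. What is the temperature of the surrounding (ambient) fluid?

T_out = 32.2 °C

Sum the resistances:
  R_conv,in = 1/(hA) = 1/(546·19.7) = 9.297×10^-5 K/W
  R_cast iron = L/(kA) = 0.00434/(64.0·19.7) = 3.442×10^-6 K/W
  R_perlite = L/(kA) = 0.0611/(0.0610·19.7) = 0.05084 K/W
  R_conv,out = 1/(hA) = 1/(14.1·19.7) = 0.003600 K/W
ΣR = 0.05454 K/W
ΔT = Q·ΣR = 5240 × 0.05454 = 285.8 K
Heat flows outward, so T_out = T_in − ΔT = 318 − 285.8 = 32.2 °C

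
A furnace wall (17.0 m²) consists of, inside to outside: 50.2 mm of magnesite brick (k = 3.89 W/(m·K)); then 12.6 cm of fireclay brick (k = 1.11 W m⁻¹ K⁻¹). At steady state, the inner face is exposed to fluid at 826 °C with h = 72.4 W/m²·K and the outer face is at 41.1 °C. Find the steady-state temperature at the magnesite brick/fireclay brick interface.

T = 676 °C

Resistance network (inner→outer):
  R_conv,in = 1/(hA) = 1/(72.4·17.0) = 8.125×10^-4 K/W
  R_magnesite brick = L/(kA) = 0.0502/(3.89·17.0) = 7.591×10^-4 K/W
  R_fireclay brick = L/(kA) = 0.126/(1.11·17.0) = 0.006677 K/W
ΣR = 8.125×10^-4 + 7.591×10^-4 + 0.006677 = 0.008249 K/W
Q = ΔT/ΣR = (826 °C − 41.1 °C)/0.008249 = 95150 W
From the inner boundary to the magnesite brick/fireclay brick interface, ΣR_partial = 0.001572 K/W.
T_interface = T_in − Q·ΣR_partial = 826 °C − (95150)(0.001572) = 676 °C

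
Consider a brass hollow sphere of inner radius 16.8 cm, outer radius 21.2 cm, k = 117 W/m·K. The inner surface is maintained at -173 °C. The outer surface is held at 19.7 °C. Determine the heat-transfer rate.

Q = 4πk·ΔT/(1/r₁ − 1/r₂) = 4π × 117 × 192.7 / (1/0.168 − 1/0.212) = 2.29×10^5 W

Q = 2.29×10^5 W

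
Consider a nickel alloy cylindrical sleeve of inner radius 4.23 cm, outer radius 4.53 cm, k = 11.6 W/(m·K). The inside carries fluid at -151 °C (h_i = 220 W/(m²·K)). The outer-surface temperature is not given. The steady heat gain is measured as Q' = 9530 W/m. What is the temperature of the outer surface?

T_out = 20.9 °C

Series resistances:
  R'_conv,in = 1/(2πr h) = 1/(2π·0.0423·220) = 0.01710 m·K/W
  R'_nickel alloy = ln(0.0453/0.0423)/(2πk) = 0.06852/(2π·11.6) = 9.401×10^-4 m·K/W
ΣR = 0.01804 m·K/W
ΔT = Q'·ΣR = 9530 × 0.01804 = 171.9 K
Heat flows inward, so T_out = T_in + ΔT = -151 + 171.9 = 20.9 °C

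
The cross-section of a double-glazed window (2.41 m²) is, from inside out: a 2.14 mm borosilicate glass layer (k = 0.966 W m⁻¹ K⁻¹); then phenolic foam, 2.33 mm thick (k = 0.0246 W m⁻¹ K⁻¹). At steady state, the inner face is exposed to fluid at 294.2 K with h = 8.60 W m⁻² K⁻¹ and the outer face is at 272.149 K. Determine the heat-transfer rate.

Q = 249 W

Treat each layer as a resistance in series:
  R_conv,in = 1/(hA) = 1/(8.60·2.41) = 0.04825 K/W
  R_borosilicate glass = L/(kA) = 0.00214/(0.966·2.41) = 9.192×10^-4 K/W
  R_phenolic foam = L/(kA) = 0.00233/(0.0246·2.41) = 0.03930 K/W
ΣR = 0.04825 + 9.192×10^-4 + 0.03930 = 0.08847 K/W
Q = ΔT/ΣR = (294.2 K − 272.149 K)/0.08847 = 249 W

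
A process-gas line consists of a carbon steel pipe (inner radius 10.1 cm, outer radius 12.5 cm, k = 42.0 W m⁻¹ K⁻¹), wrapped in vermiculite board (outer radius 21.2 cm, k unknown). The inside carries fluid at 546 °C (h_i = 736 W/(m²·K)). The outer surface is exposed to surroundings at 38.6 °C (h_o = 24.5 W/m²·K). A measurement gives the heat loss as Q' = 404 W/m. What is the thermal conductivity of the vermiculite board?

ΣR = ΔT/Q' = |546 − 38.6|/404 = 1.256 m·K/W
Known resistances:
  R'_conv,in = 1/(2πr h) = 1/(2π·0.101·736) = 0.002141 m·K/W
  R'_carbon steel = ln(0.125/0.101)/(2πk) = 0.2132/(2π·42.0) = 8.079×10^-4 m·K/W
  R'_conv,out = 1/(2πr h) = 1/(2π·0.212·24.5) = 0.03064 m·K/W
R_vermiculite board = ΣR − ΣR_known = 1.256 − 0.03359 = 1.222 m·K/W
ln(r₂/r₁)/(2πk) = 1.222 ⇒ k = 0.5283/(2π·1.222) = 0.0688 W/m·K

k = 0.0688 W/m·K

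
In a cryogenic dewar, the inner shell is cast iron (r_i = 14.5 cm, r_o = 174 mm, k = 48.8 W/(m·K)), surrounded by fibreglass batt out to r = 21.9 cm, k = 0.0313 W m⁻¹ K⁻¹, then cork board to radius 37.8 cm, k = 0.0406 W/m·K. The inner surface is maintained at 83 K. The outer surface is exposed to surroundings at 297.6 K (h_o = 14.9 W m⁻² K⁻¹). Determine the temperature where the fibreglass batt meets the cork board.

Resistance network (inner→outer):
  R_cast iron = (1/0.145 − 1/0.174)/(4πk) = 1.149/(4π·48.8) = 0.001874 K/W
  R_fibreglass batt = (1/0.174 − 1/0.219)/(4πk) = 1.181/(4π·0.0313) = 3.002 K/W
  R_cork board = (1/0.219 − 1/0.378)/(4πk) = 1.921/(4π·0.0406) = 3.765 K/W
  R_conv,out = 1/(4πr²h) = 1/(4π·0.378²·14.9) = 0.03738 K/W
ΣR = 0.001874 + 3.002 + 3.765 + 0.03738 = 6.806 K/W
Q = ΔT/ΣR = (83 K − 297.6 K)/6.806 = -31.53 W
From the inner boundary to the fibreglass batt/cork board interface, ΣR_partial = 3.004 K/W.
T_interface = T_in − Q·ΣR_partial = 83 K − (-31.53)(3.004) = 177.7 K

T = 177.7 K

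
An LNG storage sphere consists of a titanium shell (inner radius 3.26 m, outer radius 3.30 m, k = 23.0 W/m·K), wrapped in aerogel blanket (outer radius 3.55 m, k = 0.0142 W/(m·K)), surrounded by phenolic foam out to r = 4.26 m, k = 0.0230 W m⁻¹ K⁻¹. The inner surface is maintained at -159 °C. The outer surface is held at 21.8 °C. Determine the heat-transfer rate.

Q = 641 W

Treat each layer as a resistance in series:
  R_titanium = (1/3.26 − 1/3.30)/(4πk) = 0.003718/(4π·23.0) = 1.286×10^-5 K/W
  R_aerogel blanket = (1/3.30 − 1/3.55)/(4πk) = 0.02134/(4π·0.0142) = 0.1196 K/W
  R_phenolic foam = (1/3.55 − 1/4.26)/(4πk) = 0.04695/(4π·0.0230) = 0.1624 K/W
ΣR = 1.286×10^-5 + 0.1196 + 0.1624 = 0.2820 K/W
Q = ΔT/ΣR = (-159 °C − 21.8 °C)/0.2820 = -641 W
(Negative Q ⇒ heat flows inward; heat gain = 641 W.)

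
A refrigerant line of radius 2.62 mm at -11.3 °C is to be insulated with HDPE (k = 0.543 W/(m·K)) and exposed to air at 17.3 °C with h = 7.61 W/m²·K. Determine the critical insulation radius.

For a cylinder, r_cr = k_ins/h = 0.543/7.61 = 0.0714 m = 7.14 cm

r_cr = 7.14 cm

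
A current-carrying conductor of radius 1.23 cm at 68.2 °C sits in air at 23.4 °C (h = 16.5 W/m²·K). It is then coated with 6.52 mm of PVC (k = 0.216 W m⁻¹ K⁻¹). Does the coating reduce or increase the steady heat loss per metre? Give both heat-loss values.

Critical radius for a cylinder: r_cr = k/h = 0.0131 m = 1.31 cm.
Outer radius after coating: r₂ = 0.0123 + 0.00652 = 0.01882 m.
r₁ < r_cr < r₂: heat loss rises to a maximum at r_cr then falls. Whether the coating helps depends on whether Q(r₂) has dropped back below Q(r₁).
Bare: R = 1/(2πr₁h) = 0.7842 m·K/W; Q = 44.8/0.7842 = 57.1 W/m.
Coated: R = R_cond + R_conv = 0.8259 m·K/W; Q = 44.8/0.8259 = 54.2 W/m.

reduces: 57.1 → 54.2 W/m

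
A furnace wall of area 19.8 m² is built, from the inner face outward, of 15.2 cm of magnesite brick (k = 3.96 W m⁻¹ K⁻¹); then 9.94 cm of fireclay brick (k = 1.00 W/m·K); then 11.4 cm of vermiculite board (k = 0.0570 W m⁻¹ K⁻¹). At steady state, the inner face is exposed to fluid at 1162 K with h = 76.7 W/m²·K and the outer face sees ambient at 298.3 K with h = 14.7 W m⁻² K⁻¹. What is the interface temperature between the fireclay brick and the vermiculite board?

Series thermal resistances, inner to outer:
  R_conv,in = 1/(hA) = 1/(76.7·19.8) = 6.585×10^-4 K/W
  R_magnesite brick = L/(kA) = 0.152/(3.96·19.8) = 0.001939 K/W
  R_fireclay brick = L/(kA) = 0.0994/(1.00·19.8) = 0.005020 K/W
  R_vermiculite board = L/(kA) = 0.114/(0.0570·19.8) = 0.1010 K/W
  R_conv,out = 1/(hA) = 1/(14.7·19.8) = 0.003436 K/W
ΣR = 6.585×10^-4 + 0.001939 + 0.005020 + 0.1010 + 0.003436 = 0.1121 K/W
Q = ΔT/ΣR = (1162 K − 298.3 K)/0.1121 = 7705 W
From the inner boundary to the fireclay brick/vermiculite board interface, ΣR_partial = 0.007618 K/W.
T_interface = T_in − Q·ΣR_partial = 1162 K − (7705)(0.007618) = 1103 K

T = 1103 K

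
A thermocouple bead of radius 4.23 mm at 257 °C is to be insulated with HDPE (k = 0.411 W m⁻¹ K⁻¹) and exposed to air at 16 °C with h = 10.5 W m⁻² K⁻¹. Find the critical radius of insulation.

r_cr = 7.83 cm

For a sphere, r_cr = 2k_ins/h = 2·0.411/10.5 = 0.0783 m = 7.83 cm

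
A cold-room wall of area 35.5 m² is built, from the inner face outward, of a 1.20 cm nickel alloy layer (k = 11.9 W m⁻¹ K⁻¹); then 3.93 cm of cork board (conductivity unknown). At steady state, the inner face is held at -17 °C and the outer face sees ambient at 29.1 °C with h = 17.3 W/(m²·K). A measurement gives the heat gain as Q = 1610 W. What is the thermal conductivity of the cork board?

k = 0.0410 W/m·K

ΣR = ΔT/Q = |-17 − 29.1|/1610 = 0.02863 K/W
Known resistances:
  R_nickel alloy = L/(kA) = 0.0120/(11.9·35.5) = 2.841×10^-5 K/W
  R_conv,out = 1/(hA) = 1/(17.3·35.5) = 0.001628 K/W
R_cork board = ΣR − ΣR_known = 0.02863 − 0.001656 = 0.02697 K/W
L/(kA) = 0.02697 ⇒ k = 0.0393/(0.02697·35.5) = 0.0410 W/m·K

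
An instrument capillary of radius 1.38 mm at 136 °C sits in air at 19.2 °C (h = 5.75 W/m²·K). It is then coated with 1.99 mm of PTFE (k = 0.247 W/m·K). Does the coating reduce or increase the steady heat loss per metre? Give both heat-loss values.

Critical radius for a cylinder: r_cr = k/h = 0.0430 m = 4.30 cm.
Outer radius after coating: r₂ = 0.00138 + 0.00199 = 0.00337 m.
Since r₁ < r_cr and r₂ ≤ r_cr, the coating moves toward the maximum at r_cr — heat loss rises.
Bare: R = 1/(2πr₁h) = 20.06 m·K/W; Q = 116.8/20.06 = 5.82 W/m.
Coated: R = R_cond + R_conv = 8.789 m·K/W; Q = 116.8/8.789 = 13.3 W/m.

increases: 5.82 → 13.3 W/m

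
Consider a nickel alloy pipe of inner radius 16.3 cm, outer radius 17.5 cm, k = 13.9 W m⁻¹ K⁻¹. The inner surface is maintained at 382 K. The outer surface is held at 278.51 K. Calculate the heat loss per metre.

Q' = 2πk·ΔT/ln(r₂/r₁) = 2π × 13.9 × 103.49 / ln(0.175/0.163) = 1.27×10^5 W/m

Q' = 1.27×10^5 W/m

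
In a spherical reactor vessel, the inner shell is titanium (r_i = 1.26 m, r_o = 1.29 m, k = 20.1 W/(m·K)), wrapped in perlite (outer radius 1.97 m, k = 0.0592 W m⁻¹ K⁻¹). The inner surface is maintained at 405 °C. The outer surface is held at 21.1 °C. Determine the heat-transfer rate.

Treat each layer as a resistance in series:
  R_titanium = (1/1.26 − 1/1.29)/(4πk) = 0.01846/(4π·20.1) = 7.307×10^-5 K/W
  R_perlite = (1/1.29 − 1/1.97)/(4πk) = 0.2676/(4π·0.0592) = 0.3597 K/W
ΣR = 7.307×10^-5 + 0.3597 = 0.3598 K/W
Q = ΔT/ΣR = (405 °C − 21.1 °C)/0.3598 = 1070 W

Q = 1070 W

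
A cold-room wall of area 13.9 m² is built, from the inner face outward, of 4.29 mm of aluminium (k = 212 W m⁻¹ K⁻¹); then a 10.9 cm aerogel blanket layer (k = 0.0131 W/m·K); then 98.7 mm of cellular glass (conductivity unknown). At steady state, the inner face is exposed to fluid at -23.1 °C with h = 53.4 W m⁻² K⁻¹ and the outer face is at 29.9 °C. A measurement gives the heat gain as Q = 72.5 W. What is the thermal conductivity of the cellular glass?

k = 0.0542 W/m·K

ΣR = ΔT/Q = |-23.1 − 29.9|/72.5 = 0.7310 K/W
Known resistances:
  R_conv,in = 1/(hA) = 1/(53.4·13.9) = 0.001347 K/W
  R_aluminium = L/(kA) = 0.00429/(212·13.9) = 1.456×10^-6 K/W
  R_aerogel blanket = L/(kA) = 0.109/(0.0131·13.9) = 0.5986 K/W
R_cellular glass = ΣR − ΣR_known = 0.7310 − 0.5999 = 0.1311 K/W
L/(kA) = 0.1311 ⇒ k = 0.0987/(0.1311·13.9) = 0.0542 W/m·K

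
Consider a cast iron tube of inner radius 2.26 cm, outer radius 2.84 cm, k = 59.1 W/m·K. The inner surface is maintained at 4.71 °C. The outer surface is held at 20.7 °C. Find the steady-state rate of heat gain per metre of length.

Q' = 26.0 kW/m

Q' = 2πk·ΔT/ln(r₂/r₁) = 2π × 59.1 × 15.99 / ln(0.0284/0.0226) = 26000 W/m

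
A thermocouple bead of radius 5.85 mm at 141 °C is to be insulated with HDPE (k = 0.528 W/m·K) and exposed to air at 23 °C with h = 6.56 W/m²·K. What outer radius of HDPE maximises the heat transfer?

For a sphere, r_cr = 2k_ins/h = 2·0.528/6.56 = 0.161 m = 16.1 cm

r_cr = 16.1 cm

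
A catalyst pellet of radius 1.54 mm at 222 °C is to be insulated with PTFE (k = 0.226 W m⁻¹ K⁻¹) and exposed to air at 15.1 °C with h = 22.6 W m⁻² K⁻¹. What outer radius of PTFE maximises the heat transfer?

For a sphere, r_cr = 2k_ins/h = 2·0.226/22.6 = 0.0200 m = 2.00 cm

r_cr = 2.00 cm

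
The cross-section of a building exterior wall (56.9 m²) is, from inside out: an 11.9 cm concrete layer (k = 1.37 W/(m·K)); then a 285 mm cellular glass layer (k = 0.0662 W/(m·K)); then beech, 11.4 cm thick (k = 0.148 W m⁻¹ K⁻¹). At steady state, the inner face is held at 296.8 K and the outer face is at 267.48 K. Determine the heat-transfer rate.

Q = 323 W

Treat each layer as a resistance in series:
  R_concrete = L/(kA) = 0.119/(1.37·56.9) = 0.001527 K/W
  R_cellular glass = L/(kA) = 0.285/(0.0662·56.9) = 0.07566 K/W
  R_beech = L/(kA) = 0.114/(0.148·56.9) = 0.01354 K/W
ΣR = 0.001527 + 0.07566 + 0.01354 = 0.09073 K/W
Q = ΔT/ΣR = (296.8 K − 267.48 K)/0.09073 = 323 W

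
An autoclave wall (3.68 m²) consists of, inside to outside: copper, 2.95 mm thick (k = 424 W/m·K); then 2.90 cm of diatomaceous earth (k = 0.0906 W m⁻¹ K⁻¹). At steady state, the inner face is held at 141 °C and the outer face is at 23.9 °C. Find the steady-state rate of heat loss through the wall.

Q = 1350 W

Resistance network (inner→outer):
  R_copper = L/(kA) = 0.00295/(424·3.68) = 1.891×10^-6 K/W
  R_diatomaceous earth = L/(kA) = 0.0290/(0.0906·3.68) = 0.08698 K/W
ΣR = 1.891×10^-6 + 0.08698 = 0.08698 K/W
Q = ΔT/ΣR = (141 °C − 23.9 °C)/0.08698 = 1350 W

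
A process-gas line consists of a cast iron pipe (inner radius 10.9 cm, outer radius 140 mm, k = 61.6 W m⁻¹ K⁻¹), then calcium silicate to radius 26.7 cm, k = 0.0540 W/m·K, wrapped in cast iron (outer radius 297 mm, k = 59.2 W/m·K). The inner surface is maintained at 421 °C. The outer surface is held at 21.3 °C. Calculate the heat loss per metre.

Series thermal resistances, inner to outer:
  R'_cast iron = ln(0.140/0.109)/(2πk) = 0.2503/(2π·61.6) = 6.467×10^-4 m·K/W
  R'_calcium silicate = ln(0.267/0.140)/(2πk) = 0.6456/(2π·0.0540) = 1.903 m·K/W
  R'_cast iron = ln(0.297/0.267)/(2πk) = 0.1065/(2π·59.2) = 2.863×10^-4 m·K/W
ΣR = 6.467×10^-4 + 1.903 + 2.863×10^-4 = 1.904 m·K/W
Q' = ΔT/ΣR = (421 °C − 21.3 °C)/1.904 = 210 W/m

Q' = 210 W/m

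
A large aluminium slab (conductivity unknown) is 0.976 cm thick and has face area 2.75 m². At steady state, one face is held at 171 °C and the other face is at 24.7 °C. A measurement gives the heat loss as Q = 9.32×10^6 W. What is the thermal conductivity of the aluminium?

ΣR = ΔT/Q = |171 − 24.7|/9.32×10^6 = 1.570×10^-5 K/W
L/(kA) = 1.570×10^-5 ⇒ k = 0.00976/(1.570×10^-5·2.75) = 226 W/m·K

k = 226 W/m·K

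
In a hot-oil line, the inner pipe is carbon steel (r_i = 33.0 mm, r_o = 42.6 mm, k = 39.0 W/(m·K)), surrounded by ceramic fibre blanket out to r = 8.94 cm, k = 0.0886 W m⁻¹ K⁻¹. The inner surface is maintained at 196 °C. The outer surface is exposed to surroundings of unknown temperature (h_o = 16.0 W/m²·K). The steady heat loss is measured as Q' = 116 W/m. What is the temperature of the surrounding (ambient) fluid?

Series resistances:
  R'_carbon steel = ln(0.0426/0.0330)/(2πk) = 0.2553/(2π·39.0) = 0.001042 m·K/W
  R'_ceramic fibre blanket = ln(0.0894/0.0426)/(2πk) = 0.7413/(2π·0.0886) = 1.332 m·K/W
  R'_conv,out = 1/(2πr h) = 1/(2π·0.0894·16.0) = 0.1113 m·K/W
ΣR = 1.444 m·K/W
ΔT = Q'·ΣR = 116 × 1.444 = 167.5 K
Heat flows outward, so T_out = T_in − ΔT = 196 − 167.5 = 28.5 °C

T_out = 28.5 °C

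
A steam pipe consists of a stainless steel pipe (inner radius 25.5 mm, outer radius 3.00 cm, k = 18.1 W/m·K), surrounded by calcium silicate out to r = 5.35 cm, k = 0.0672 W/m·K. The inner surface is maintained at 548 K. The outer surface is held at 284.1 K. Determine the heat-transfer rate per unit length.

Q' = 192 W/m

Resistance network (inner→outer):
  R'_stainless steel = ln(0.0300/0.0255)/(2πk) = 0.1625/(2π·18.1) = 0.001429 m·K/W
  R'_calcium silicate = ln(0.0535/0.0300)/(2πk) = 0.5785/(2π·0.0672) = 1.370 m·K/W
ΣR = 0.001429 + 1.370 = 1.371 m·K/W
Q' = ΔT/ΣR = (548 K − 284.1 K)/1.371 = 192 W/m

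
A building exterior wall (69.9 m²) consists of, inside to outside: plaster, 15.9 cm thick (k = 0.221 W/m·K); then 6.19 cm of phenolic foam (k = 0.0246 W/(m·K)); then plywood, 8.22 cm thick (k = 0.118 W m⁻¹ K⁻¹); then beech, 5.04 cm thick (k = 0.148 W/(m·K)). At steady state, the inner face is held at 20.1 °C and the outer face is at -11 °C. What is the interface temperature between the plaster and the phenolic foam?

T = 14.9 °C

Series thermal resistances, inner to outer:
  R_plaster = L/(kA) = 0.159/(0.221·69.9) = 0.01029 K/W
  R_phenolic foam = L/(kA) = 0.0619/(0.0246·69.9) = 0.03600 K/W
  R_plywood = L/(kA) = 0.0822/(0.118·69.9) = 0.009966 K/W
  R_beech = L/(kA) = 0.0504/(0.148·69.9) = 0.004872 K/W
ΣR = 0.01029 + 0.03600 + 0.009966 + 0.004872 = 0.06113 K/W
Q = ΔT/ΣR = (20.1 °C − -11 °C)/0.06113 = 508.8 W
From the inner boundary to the plaster/phenolic foam interface, ΣR_partial = 0.01029 K/W.
T_interface = T_in − Q·ΣR_partial = 20.1 °C − (508.8)(0.01029) = 14.9 °C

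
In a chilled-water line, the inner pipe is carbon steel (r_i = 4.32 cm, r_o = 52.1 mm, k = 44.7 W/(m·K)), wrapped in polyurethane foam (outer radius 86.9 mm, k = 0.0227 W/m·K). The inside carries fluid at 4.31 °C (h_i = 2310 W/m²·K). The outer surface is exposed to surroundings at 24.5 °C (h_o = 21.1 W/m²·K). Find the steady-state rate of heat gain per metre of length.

Series thermal resistances, inner to outer:
  R'_conv,in = 1/(2πr h) = 1/(2π·0.0432·2310) = 0.001595 m·K/W
  R'_carbon steel = ln(0.0521/0.0432)/(2πk) = 0.1873/(2π·44.7) = 6.670×10^-4 m·K/W
  R'_polyurethane foam = ln(0.0869/0.0521)/(2πk) = 0.5116/(2π·0.0227) = 3.587 m·K/W
  R'_conv,out = 1/(2πr h) = 1/(2π·0.0869·21.1) = 0.08680 m·K/W
ΣR = 0.001595 + 6.670×10^-4 + 3.587 + 0.08680 = 3.676 m·K/W
Q' = ΔT/ΣR = (4.31 °C − 24.5 °C)/3.676 = -5.49 W/m
(Negative Q' ⇒ heat flows inward; heat gain = 5.49 W/m.)

Q' = 5.49 W/m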